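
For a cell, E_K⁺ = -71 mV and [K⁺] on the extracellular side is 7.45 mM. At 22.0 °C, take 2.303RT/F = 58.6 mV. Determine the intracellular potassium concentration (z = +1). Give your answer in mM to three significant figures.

Nernst: E = (58.6/1) · log₁₀([out]/[in]), so log₁₀([out]/[in]) = -71.0 × 1 / 58.6 = -1.2116.
[out]/[in] = 10^(-1.2116) = 0.06143.
[in] = 7.45 / 0.06143 = 121.3 mM.

121 mM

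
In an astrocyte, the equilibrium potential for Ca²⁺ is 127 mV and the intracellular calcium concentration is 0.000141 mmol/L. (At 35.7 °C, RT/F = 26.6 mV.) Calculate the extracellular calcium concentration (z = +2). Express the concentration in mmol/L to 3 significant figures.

Nernst: E = (26.6/2) · ln([out]/[in]), so ln([out]/[in]) = 127.0 × 2 / 26.6 = 9.5489.
[out]/[in] = e^(9.5489) = 1.403e+04.
[out] = 1.403e+04 × 0.000141 = 1.978 mmol/L.

1.98 mmol/L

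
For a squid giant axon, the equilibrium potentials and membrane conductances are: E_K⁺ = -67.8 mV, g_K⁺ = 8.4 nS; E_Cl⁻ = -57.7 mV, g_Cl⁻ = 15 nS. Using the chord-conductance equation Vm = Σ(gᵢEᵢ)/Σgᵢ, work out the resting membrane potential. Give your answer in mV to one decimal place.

Σ gᵢEᵢ = 8.4·(-67.8) + 15·(-57.7) = -1435.02
Σ gᵢ = 8.4 + 15 = 23.4
Vm = -1435.02 / 23.4 = -61.33 mV

-61.3 mV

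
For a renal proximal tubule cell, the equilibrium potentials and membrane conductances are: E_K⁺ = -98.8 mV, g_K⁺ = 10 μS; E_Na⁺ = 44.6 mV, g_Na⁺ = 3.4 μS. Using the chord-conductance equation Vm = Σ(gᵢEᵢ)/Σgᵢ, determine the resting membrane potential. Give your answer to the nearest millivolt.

-62 mV

Σ gᵢEᵢ = 10·(-98.8) + 3.4·(44.6) = -836.36
Σ gᵢ = 10 + 3.4 = 13.4
Vm = -836.36 / 13.4 = -62.41 mV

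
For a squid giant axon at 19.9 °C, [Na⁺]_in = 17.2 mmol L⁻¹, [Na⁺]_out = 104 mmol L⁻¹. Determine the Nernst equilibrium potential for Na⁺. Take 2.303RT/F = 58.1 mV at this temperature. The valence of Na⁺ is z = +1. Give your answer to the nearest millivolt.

E = (58.1/z) · log₁₀([Na⁺]_out/[Na⁺]_in) with z = +1.
= (58.1/1) · log₁₀(104/17.2) = 58.10 · log₁₀(6.047)
= 58.10 · (0.7815) = 45.41 mV

45 mV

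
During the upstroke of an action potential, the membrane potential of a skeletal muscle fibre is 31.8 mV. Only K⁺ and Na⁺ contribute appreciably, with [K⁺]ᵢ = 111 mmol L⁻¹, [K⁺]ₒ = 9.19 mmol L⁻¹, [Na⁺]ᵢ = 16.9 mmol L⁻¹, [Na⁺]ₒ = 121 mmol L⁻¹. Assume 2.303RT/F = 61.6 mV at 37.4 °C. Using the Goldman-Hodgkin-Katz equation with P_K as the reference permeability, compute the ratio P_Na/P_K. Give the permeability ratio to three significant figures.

Let α = P_Na/P_K. GHK: Vm = 61.6·log₁₀[(Kₒ + α·Naₒ)/(Kᵢ + α·Naᵢ)].
10^(Vm/61.6) = 10^(31.8/61.6) = 3.2827
So 3.2827·(Kᵢ + α·Naᵢ) = Kₒ + α·Naₒ → α = (3.2827·111.0 − 9.19) / (121.0 − 3.2827·16.9)
α = (364.4 − 9.19) / (121.0 − 55.48) = 355.2/65.52 = 5.421

5.42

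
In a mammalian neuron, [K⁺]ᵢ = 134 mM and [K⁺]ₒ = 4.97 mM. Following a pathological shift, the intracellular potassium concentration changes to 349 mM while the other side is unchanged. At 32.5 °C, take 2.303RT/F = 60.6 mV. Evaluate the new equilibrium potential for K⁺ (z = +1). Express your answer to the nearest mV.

-112 mV

After the shift: [K⁺]_out = 4.97, [K⁺]_in = 349 mM.
E_new = (60.6/1)·log₁₀(4.97/349) = 60.60 · (-1.8465) = -111.90 mV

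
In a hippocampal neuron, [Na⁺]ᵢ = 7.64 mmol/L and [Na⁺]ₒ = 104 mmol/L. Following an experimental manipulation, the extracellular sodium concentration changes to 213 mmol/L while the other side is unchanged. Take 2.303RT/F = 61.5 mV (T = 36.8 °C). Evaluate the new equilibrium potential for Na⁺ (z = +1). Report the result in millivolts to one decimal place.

88.9 mV

After the shift: [Na⁺]_out = 213, [Na⁺]_in = 7.64 mmol/L.
E_new = (61.5/1)·log₁₀(213/7.64) = 61.50 · (1.4453) = 88.89 mV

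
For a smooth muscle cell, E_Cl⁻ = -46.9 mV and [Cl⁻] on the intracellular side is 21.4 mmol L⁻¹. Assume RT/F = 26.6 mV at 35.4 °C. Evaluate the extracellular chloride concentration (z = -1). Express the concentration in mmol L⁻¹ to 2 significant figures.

Nernst: E = (26.6/-1) · ln([out]/[in]), so ln([out]/[in]) = -46.9 × -1 / 26.6 = 1.7632.
[out]/[in] = e^(1.7632) = 5.831.
[out] = 5.831 × 21.4 = 124.8 mmol L⁻¹.

120 mmol L⁻¹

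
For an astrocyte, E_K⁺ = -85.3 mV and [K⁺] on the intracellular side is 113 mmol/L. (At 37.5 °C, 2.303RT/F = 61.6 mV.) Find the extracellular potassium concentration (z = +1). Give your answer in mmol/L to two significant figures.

Nernst: E = (61.6/1) · log₁₀([out]/[in]), so log₁₀([out]/[in]) = -85.3 × 1 / 61.6 = -1.3847.
[out]/[in] = 10^(-1.3847) = 0.04123.
[out] = 0.04123 × 113 = 4.659 mmol/L.

4.7 mmol/L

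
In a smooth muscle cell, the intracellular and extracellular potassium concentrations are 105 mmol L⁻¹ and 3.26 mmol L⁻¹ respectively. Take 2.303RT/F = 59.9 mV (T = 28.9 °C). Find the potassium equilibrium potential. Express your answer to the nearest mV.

E = (59.9/z) · log₁₀([K⁺]_out/[K⁺]_in) with z = +1.
= (59.9/1) · log₁₀(3.26/105) = 59.90 · log₁₀(0.03105)
= 59.90 · (-1.5080) = -90.33 mV

-90 mV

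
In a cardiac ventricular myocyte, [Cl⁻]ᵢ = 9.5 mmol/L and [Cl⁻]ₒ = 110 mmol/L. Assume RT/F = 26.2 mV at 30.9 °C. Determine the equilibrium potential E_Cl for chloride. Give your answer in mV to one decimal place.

-64.2 mV

E = (26.2/z) · ln([Cl⁻]_out/[Cl⁻]_in) with z = -1.
For an anion, dividing by z = -1 reverses the sign.
= (26.2/-1) · ln(110/9.5) = -26.20 · ln(11.58)
= -26.20 · (2.4492) = -64.17 mV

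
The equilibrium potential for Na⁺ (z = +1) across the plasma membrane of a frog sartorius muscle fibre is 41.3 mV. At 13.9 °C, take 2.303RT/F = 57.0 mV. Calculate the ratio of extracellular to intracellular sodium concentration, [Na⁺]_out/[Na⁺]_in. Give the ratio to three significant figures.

5.30

log₁₀([out]/[in]) = E·z/(57.0) = 41.3 × 1 / 57.0 = 0.7246
[out]/[in] = 10^(0.7246) = 5.303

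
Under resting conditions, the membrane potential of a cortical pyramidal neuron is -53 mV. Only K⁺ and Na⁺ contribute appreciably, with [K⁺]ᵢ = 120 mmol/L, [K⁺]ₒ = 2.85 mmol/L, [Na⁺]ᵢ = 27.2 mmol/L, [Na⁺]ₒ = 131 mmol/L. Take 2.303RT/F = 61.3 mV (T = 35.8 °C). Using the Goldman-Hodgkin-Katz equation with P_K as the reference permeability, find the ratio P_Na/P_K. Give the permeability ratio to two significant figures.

0.11

Let α = P_Na/P_K. GHK: Vm = 61.3·log₁₀[(Kₒ + α·Naₒ)/(Kᵢ + α·Naᵢ)].
10^(Vm/61.3) = 10^(-53.0/61.3) = 0.13658
So 0.13658·(Kᵢ + α·Naᵢ) = Kₒ + α·Naₒ → α = (0.13658·120.0 − 2.85) / (131.0 − 0.13658·27.2)
α = (16.39 − 2.85) / (131.0 − 3.715) = 13.54/127.3 = 0.1064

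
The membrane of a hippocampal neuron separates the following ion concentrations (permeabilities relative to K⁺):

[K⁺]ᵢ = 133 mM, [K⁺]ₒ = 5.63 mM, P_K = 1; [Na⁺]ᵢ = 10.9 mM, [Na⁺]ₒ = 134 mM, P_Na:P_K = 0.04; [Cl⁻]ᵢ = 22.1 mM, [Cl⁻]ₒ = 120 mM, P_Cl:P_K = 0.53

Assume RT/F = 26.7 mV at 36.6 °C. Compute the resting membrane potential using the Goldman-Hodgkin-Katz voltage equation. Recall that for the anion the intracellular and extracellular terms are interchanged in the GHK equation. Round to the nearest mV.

-58 mV

Vm = 26.7 · ln[(Σ P·[cation]ₒ + Σ P·[anion]ᵢ) / (Σ P·[cation]ᵢ + Σ P·[anion]ₒ)]
Numerator = 1×5.63 + 0.04×134 + 0.53×22.1 = 22.7
Denominator = 1×133 + 0.04×10.9 + 0.53×120 = 197
Vm = 26.7 · ln(0.11522) = 26.7 × (-2.1609) = -57.70 mV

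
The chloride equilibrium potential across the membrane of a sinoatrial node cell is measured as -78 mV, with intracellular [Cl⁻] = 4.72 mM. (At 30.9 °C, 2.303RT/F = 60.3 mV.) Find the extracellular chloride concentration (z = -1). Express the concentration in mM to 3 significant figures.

Nernst: E = (60.3/-1) · log₁₀([out]/[in]), so log₁₀([out]/[in]) = -78.0 × -1 / 60.3 = 1.2935.
[out]/[in] = 10^(1.2935) = 19.66.
[out] = 19.66 × 4.72 = 92.78 mM.

92.8 mM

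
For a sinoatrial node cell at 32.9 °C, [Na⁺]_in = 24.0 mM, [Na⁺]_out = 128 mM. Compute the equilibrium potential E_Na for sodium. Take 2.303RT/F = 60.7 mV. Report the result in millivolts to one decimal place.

E = (60.7/z) · log₁₀([Na⁺]_out/[Na⁺]_in) with z = +1.
= (60.7/1) · log₁₀(128/24.0) = 60.70 · log₁₀(5.333)
= 60.70 · (0.7270) = 44.13 mV

44.1 mV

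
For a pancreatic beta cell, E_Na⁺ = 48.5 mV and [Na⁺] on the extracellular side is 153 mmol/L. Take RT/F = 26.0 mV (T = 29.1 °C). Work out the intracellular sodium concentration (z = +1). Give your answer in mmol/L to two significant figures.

Nernst: E = (26.0/1) · ln([out]/[in]), so ln([out]/[in]) = 48.5 × 1 / 26.0 = 1.8654.
[out]/[in] = e^(1.8654) = 6.458.
[in] = 153 / 6.458 = 23.69 mmol/L.

24 mmol/L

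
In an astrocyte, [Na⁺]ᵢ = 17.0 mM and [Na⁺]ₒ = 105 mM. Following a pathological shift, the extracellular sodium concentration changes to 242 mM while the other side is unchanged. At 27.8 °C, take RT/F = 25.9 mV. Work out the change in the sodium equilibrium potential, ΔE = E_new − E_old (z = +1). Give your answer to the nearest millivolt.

E_old = (25.9/1)·ln(105/17.0) = 47.16 mV
E_new = (25.9/1)·ln(242/17.0) = 68.78 mV
ΔE = 68.78 − (47.16) = 21.63 mV

22 mV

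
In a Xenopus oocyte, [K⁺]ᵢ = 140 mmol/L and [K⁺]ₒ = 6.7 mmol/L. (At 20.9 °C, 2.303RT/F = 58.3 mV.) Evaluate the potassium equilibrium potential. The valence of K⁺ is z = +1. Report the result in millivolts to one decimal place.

E = (58.3/z) · log₁₀([K⁺]_out/[K⁺]_in) with z = +1.
= (58.3/1) · log₁₀(6.7/140) = 58.30 · log₁₀(0.04786)
= 58.30 · (-1.3201) = -76.96 mV

-77.0 mV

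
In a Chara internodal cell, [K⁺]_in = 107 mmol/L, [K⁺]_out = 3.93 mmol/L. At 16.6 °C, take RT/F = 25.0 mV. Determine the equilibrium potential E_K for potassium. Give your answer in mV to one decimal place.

E = (25.0/z) · ln([K⁺]_out/[K⁺]_in) with z = +1.
= (25.0/1) · ln(3.93/107) = 25.00 · ln(0.03673)
= 25.00 · (-3.3042) = -82.60 mV

-82.6 mV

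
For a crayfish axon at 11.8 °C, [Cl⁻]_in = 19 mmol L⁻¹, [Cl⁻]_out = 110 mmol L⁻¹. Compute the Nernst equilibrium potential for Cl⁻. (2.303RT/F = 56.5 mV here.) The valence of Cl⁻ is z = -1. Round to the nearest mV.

E = (56.5/z) · log₁₀([Cl⁻]_out/[Cl⁻]_in) with z = -1.
For an anion, dividing by z = -1 reverses the sign.
= (56.5/-1) · log₁₀(110/19) = -56.50 · log₁₀(5.789)
= -56.50 · (0.7626) = -43.09 mV

-43 mV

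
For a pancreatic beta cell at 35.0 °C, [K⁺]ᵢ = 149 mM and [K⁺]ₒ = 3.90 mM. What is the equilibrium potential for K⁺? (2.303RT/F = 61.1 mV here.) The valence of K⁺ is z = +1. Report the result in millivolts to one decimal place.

E = (61.1/z) · log₁₀([K⁺]_out/[K⁺]_in) with z = +1.
= (61.1/1) · log₁₀(3.90/149) = 61.10 · log₁₀(0.02617)
= 61.10 · (-1.5821) = -96.67 mV

-96.7 mV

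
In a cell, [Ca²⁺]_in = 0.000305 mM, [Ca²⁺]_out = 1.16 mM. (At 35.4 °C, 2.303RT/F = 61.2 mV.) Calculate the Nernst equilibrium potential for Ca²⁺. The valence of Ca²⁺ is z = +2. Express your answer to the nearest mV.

110 mV

E = (61.2/z) · log₁₀([Ca²⁺]_out/[Ca²⁺]_in) with z = +2.
= (61.2/2) · log₁₀(1.16/0.000305) = 30.60 · log₁₀(3803)
= 30.60 · (3.5802) = 109.55 mV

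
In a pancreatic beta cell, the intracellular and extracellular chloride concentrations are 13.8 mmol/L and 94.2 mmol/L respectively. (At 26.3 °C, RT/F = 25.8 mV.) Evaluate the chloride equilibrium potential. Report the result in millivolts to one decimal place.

E = (25.8/z) · ln([Cl⁻]_out/[Cl⁻]_in) with z = -1.
For an anion, dividing by z = -1 reverses the sign.
= (25.8/-1) · ln(94.2/13.8) = -25.80 · ln(6.826)
= -25.80 · (1.9208) = -49.56 mV

-49.6 mV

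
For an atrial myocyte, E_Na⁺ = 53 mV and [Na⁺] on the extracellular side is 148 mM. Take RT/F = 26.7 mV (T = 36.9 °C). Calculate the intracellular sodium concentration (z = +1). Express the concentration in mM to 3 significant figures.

Nernst: E = (26.7/1) · ln([out]/[in]), so ln([out]/[in]) = 53.0 × 1 / 26.7 = 1.9850.
[out]/[in] = e^(1.9850) = 7.279.
[in] = 148 / 7.279 = 20.33 mM.

20.3 mM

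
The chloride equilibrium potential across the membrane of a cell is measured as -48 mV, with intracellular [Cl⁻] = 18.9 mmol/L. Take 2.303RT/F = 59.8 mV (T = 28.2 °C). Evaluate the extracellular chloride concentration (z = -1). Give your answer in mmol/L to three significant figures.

120 mmol/L

Nernst: E = (59.8/-1) · log₁₀([out]/[in]), so log₁₀([out]/[in]) = -48.0 × -1 / 59.8 = 0.8027.
[out]/[in] = 10^(0.8027) = 6.349.
[out] = 6.349 × 18.9 = 120 mmol/L.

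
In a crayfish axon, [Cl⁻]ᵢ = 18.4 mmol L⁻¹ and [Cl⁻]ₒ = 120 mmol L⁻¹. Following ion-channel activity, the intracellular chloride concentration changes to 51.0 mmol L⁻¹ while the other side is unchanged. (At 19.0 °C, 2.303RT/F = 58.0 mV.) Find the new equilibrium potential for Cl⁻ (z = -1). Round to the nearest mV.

After the shift: [Cl⁻]_out = 120, [Cl⁻]_in = 51.0 mmol L⁻¹.
E_new = (58.0/-1)·log₁₀(120/51.0) = -58.00 · (0.3716) = -21.55 mV

-22 mV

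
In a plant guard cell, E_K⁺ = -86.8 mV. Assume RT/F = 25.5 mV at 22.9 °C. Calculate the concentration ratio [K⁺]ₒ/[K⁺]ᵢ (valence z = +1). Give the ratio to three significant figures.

ln([out]/[in]) = E·z/(25.5) = -86.8 × 1 / 25.5 = -3.4039
[out]/[in] = e^(-3.4039) = 0.03324

0.0332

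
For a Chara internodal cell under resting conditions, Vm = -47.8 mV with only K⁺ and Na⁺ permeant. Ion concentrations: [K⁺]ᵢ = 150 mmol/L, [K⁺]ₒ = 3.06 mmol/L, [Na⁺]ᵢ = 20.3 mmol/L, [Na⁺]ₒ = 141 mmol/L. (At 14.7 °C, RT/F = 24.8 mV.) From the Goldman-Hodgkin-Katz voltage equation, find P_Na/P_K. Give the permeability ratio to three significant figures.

0.136

Let α = P_Na/P_K. GHK: Vm = 24.8·ln[(Kₒ + α·Naₒ)/(Kᵢ + α·Naᵢ)].
e^(Vm/24.8) = e^(-47.8/24.8) = 0.14552
So 0.14552·(Kᵢ + α·Naᵢ) = Kₒ + α·Naₒ → α = (0.14552·150.0 − 3.06) / (141.0 − 0.14552·20.3)
α = (21.83 − 3.06) / (141.0 − 2.954) = 18.77/138 = 0.136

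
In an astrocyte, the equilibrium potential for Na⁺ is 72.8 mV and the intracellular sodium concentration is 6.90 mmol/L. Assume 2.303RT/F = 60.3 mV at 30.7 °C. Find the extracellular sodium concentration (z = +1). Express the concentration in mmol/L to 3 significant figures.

Nernst: E = (60.3/1) · log₁₀([out]/[in]), so log₁₀([out]/[in]) = 72.8 × 1 / 60.3 = 1.2073.
[out]/[in] = 10^(1.2073) = 16.12.
[out] = 16.12 × 6.90 = 111.2 mmol/L.

111 mmol/L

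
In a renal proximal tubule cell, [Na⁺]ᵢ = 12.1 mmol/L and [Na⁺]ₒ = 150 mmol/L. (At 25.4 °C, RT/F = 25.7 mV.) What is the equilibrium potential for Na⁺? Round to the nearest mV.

65 mV

E = (25.7/z) · ln([Na⁺]_out/[Na⁺]_in) with z = +1.
= (25.7/1) · ln(150/12.1) = 25.70 · ln(12.4)
= 25.70 · (2.5174) = 64.70 mV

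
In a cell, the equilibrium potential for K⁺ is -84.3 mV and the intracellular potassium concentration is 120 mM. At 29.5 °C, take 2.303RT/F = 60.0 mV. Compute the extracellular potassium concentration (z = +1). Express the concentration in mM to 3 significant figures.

4.72 mM

Nernst: E = (60.0/1) · log₁₀([out]/[in]), so log₁₀([out]/[in]) = -84.3 × 1 / 60.0 = -1.4050.
[out]/[in] = 10^(-1.4050) = 0.03936.
[out] = 0.03936 × 120 = 4.723 mM.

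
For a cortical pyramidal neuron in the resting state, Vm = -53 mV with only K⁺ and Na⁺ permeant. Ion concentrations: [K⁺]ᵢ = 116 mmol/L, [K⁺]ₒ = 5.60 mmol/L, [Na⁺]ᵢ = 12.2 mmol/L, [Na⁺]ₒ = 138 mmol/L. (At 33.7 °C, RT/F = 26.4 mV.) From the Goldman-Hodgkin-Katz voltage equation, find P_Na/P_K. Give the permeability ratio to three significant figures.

Let α = P_Na/P_K. GHK: Vm = 26.4·ln[(Kₒ + α·Naₒ)/(Kᵢ + α·Naᵢ)].
e^(Vm/26.4) = e^(-53.0/26.4) = 0.13431
So 0.13431·(Kᵢ + α·Naᵢ) = Kₒ + α·Naₒ → α = (0.13431·116.0 − 5.6) / (138.0 − 0.13431·12.2)
α = (15.58 − 5.6) / (138.0 − 1.639) = 9.98/136.4 = 0.07319

0.0732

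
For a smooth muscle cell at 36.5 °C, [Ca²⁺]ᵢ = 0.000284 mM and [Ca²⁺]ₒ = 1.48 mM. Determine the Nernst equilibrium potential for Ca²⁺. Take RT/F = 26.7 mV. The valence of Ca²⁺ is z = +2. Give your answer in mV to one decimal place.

114.3 mV

E = (26.7/z) · ln([Ca²⁺]_out/[Ca²⁺]_in) with z = +2.
= (26.7/2) · ln(1.48/0.000284) = 13.35 · ln(5211)
= 13.35 · (8.5586) = 114.26 mV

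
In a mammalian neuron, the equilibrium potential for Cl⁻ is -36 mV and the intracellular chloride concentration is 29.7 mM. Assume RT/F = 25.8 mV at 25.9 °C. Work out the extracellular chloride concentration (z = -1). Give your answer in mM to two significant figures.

120 mM

Nernst: E = (25.8/-1) · ln([out]/[in]), so ln([out]/[in]) = -36.0 × -1 / 25.8 = 1.3953.
[out]/[in] = e^(1.3953) = 4.036.
[out] = 4.036 × 29.7 = 119.9 mM.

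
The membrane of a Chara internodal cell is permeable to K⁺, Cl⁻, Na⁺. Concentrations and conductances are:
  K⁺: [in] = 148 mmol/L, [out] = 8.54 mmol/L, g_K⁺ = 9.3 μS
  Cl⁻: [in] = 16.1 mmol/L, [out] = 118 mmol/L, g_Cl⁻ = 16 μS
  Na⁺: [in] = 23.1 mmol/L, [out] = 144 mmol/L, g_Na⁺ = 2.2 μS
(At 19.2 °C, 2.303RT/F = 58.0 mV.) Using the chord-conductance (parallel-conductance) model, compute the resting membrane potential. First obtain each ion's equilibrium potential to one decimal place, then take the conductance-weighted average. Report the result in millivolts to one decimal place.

-49.8 mV

E_K⁺ = (58.0/1)·log₁₀(8.54/148) = -71.9 mV
E_Cl⁻ = (58.0/-1)·log₁₀(118/16.1) = -50.2 mV
E_Na⁺ = (58.0/1)·log₁₀(144/23.1) = 46.1 mV
Vm = (Σ gᵢEᵢ)/(Σ gᵢ) = (9.3·-71.9 + 16·-50.2 + 2.2·46.1) / (9.3 + 16 + 2.2)
= -1370.45 / 27.5 = -49.83 mV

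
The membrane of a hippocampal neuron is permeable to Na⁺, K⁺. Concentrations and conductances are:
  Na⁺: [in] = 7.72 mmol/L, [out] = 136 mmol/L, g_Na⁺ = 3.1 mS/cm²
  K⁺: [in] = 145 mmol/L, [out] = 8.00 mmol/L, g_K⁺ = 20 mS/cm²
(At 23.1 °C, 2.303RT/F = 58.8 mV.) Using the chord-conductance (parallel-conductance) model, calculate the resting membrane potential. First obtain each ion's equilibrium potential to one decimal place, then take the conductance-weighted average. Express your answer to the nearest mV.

-54 mV

E_Na⁺ = (58.8/1)·log₁₀(136/7.72) = 73.3 mV
E_K⁺ = (58.8/1)·log₁₀(8.00/145) = -74.0 mV
Vm = (Σ gᵢEᵢ)/(Σ gᵢ) = (3.1·73.3 + 20·-74.0) / (3.1 + 20)
= -1252.77 / 23.1 = -54.23 mV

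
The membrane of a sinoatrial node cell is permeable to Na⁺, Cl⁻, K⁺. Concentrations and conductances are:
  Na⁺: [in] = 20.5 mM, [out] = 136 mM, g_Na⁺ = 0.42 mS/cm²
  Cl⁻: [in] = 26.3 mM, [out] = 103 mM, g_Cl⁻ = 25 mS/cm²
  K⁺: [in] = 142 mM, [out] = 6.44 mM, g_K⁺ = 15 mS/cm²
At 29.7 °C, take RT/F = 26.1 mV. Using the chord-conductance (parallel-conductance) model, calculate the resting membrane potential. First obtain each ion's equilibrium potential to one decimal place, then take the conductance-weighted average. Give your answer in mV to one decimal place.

E_Na⁺ = (26.1/1)·ln(136/20.5) = 49.4 mV
E_Cl⁻ = (26.1/-1)·ln(103/26.3) = -35.6 mV
E_K⁺ = (26.1/1)·ln(6.44/142) = -80.7 mV
Vm = (Σ gᵢEᵢ)/(Σ gᵢ) = (0.42·49.4 + 25·-35.6 + 15·-80.7) / (0.42 + 25 + 15)
= -2079.75 / 40.42 = -51.45 mV

-51.5 mV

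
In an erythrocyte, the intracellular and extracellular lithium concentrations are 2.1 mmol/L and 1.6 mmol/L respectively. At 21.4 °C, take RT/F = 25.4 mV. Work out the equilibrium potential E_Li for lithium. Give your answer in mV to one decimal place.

-6.9 mV

E = (25.4/z) · ln([Li⁺]_out/[Li⁺]_in) with z = +1.
= (25.4/1) · ln(1.6/2.1) = 25.40 · ln(0.7619)
= 25.40 · (-0.2719) = -6.91 mV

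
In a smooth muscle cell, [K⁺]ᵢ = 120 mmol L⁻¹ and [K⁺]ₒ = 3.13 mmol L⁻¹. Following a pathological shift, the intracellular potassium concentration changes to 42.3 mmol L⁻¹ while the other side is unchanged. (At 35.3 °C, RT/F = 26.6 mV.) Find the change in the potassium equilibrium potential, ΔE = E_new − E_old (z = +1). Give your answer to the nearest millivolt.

E_old = (26.6/1)·ln(3.13/120) = -97.00 mV
E_new = (26.6/1)·ln(3.13/42.3) = -69.26 mV
ΔE = -69.26 − (-97.00) = 27.74 mV

28 mV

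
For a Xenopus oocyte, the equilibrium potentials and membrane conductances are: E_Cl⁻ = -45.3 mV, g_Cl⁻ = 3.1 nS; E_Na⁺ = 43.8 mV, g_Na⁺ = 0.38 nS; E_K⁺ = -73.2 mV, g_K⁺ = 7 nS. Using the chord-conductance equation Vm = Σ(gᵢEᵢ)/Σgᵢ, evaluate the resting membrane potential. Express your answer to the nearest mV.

-61 mV

Σ gᵢEᵢ = 3.1·(-45.3) + 0.38·(43.8) + 7·(-73.2) = -636.19
Σ gᵢ = 3.1 + 0.38 + 7 = 10.48
Vm = -636.19 / 10.48 = -60.70 mV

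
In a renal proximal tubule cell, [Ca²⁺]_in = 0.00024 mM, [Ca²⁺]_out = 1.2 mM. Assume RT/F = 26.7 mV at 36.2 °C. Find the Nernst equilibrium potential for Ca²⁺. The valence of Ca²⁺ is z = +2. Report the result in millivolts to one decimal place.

113.7 mV

E = (26.7/z) · ln([Ca²⁺]_out/[Ca²⁺]_in) with z = +2.
= (26.7/2) · ln(1.2/0.00024) = 13.35 · ln(5000)
= 13.35 · (8.5172) = 113.70 mV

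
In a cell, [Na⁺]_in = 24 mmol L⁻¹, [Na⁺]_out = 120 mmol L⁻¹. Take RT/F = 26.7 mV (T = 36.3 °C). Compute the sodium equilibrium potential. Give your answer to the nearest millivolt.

E = (26.7/z) · ln([Na⁺]_out/[Na⁺]_in) with z = +1.
= (26.7/1) · ln(120/24) = 26.70 · ln(5)
= 26.70 · (1.6094) = 42.97 mV

43 mV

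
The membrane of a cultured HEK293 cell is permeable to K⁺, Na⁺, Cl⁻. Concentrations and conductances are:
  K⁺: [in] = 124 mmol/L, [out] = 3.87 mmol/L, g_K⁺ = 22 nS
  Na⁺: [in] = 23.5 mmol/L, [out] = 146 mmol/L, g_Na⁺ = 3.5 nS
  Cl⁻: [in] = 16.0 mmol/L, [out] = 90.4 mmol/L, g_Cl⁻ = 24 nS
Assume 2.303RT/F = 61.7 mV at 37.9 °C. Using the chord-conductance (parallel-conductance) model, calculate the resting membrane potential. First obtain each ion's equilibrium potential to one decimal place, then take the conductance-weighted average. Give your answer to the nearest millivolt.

-60 mV

E_K⁺ = (61.7/1)·log₁₀(3.87/124) = -92.9 mV
E_Na⁺ = (61.7/1)·log₁₀(146/23.5) = 48.9 mV
E_Cl⁻ = (61.7/-1)·log₁₀(90.4/16.0) = -46.4 mV
Vm = (Σ gᵢEᵢ)/(Σ gᵢ) = (22·-92.9 + 3.5·48.9 + 24·-46.4) / (22 + 3.5 + 24)
= -2986.25 / 49.5 = -60.33 mV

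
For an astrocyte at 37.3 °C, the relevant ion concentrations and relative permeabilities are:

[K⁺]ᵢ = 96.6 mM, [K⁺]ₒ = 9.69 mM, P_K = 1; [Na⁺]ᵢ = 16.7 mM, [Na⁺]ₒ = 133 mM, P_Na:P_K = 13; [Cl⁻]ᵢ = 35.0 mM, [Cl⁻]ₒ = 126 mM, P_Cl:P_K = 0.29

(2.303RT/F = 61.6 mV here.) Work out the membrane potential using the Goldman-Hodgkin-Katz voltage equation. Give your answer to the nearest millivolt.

Vm = 61.6 · log₁₀[(Σ P·[cation]ₒ + Σ P·[anion]ᵢ) / (Σ P·[cation]ᵢ + Σ P·[anion]ₒ)]
Numerator = 1×9.69 + 13×133 + 0.29×35.0 = 1749
Denominator = 1×96.6 + 13×16.7 + 0.29×126 = 350.2
Vm = 61.6 · log₁₀(4.9933) = 61.6 × (0.6984) = 43.02 mV

43 mV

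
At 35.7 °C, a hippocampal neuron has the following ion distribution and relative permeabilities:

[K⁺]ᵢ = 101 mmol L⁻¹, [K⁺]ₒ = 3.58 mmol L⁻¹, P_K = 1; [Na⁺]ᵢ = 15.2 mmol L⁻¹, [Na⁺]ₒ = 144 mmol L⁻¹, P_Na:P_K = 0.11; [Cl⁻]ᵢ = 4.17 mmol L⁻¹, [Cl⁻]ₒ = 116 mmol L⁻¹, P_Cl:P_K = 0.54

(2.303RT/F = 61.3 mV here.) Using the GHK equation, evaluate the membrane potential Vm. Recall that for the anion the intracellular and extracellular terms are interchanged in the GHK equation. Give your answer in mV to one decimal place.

Vm = 61.3 · log₁₀[(Σ P·[cation]ₒ + Σ P·[anion]ᵢ) / (Σ P·[cation]ᵢ + Σ P·[anion]ₒ)]
Numerator = 1×3.58 + 0.11×144 + 0.54×4.17 = 21.67
Denominator = 1×101 + 0.11×15.2 + 0.54×116 = 165.3
Vm = 61.3 · log₁₀(0.1311) = 61.3 × (-0.8824) = -54.09 mV

-54.1 mV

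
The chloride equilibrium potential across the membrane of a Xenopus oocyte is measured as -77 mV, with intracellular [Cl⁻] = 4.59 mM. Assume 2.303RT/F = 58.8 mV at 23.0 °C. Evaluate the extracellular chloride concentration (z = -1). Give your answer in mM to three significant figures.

93.6 mM

Nernst: E = (58.8/-1) · log₁₀([out]/[in]), so log₁₀([out]/[in]) = -77.0 × -1 / 58.8 = 1.3095.
[out]/[in] = 10^(1.3095) = 20.4.
[out] = 20.4 × 4.59 = 93.61 mM.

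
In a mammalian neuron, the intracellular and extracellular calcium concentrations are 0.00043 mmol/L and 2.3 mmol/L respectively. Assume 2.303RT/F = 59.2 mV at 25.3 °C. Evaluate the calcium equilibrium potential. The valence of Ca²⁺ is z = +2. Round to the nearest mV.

110 mV

E = (59.2/z) · log₁₀([Ca²⁺]_out/[Ca²⁺]_in) with z = +2.
= (59.2/2) · log₁₀(2.3/0.00043) = 29.60 · log₁₀(5349)
= 29.60 · (3.7283) = 110.36 mV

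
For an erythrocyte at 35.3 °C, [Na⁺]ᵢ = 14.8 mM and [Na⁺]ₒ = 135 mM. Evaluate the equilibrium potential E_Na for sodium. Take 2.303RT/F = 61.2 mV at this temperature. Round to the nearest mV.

E = (61.2/z) · log₁₀([Na⁺]_out/[Na⁺]_in) with z = +1.
= (61.2/1) · log₁₀(135/14.8) = 61.20 · log₁₀(9.122)
= 61.20 · (0.9601) = 58.76 mV

59 mV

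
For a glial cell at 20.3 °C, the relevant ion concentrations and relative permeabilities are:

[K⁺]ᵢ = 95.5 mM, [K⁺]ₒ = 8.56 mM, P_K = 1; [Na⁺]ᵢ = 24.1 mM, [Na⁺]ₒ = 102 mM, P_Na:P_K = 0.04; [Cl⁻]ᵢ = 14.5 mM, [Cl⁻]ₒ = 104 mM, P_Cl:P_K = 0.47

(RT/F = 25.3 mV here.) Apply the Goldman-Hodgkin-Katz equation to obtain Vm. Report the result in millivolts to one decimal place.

-50.9 mV

Vm = 25.3 · ln[(Σ P·[cation]ₒ + Σ P·[anion]ᵢ) / (Σ P·[cation]ᵢ + Σ P·[anion]ₒ)]
Numerator = 1×8.56 + 0.04×102 + 0.47×14.5 = 19.45
Denominator = 1×95.5 + 0.04×24.1 + 0.47×104 = 145.3
Vm = 25.3 · ln(0.13385) = 25.3 × (-2.0110) = -50.88 mV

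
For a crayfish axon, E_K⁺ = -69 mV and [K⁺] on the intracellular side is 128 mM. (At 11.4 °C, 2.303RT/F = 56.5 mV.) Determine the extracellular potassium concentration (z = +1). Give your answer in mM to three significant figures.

Nernst: E = (56.5/1) · log₁₀([out]/[in]), so log₁₀([out]/[in]) = -69.0 × 1 / 56.5 = -1.2212.
[out]/[in] = 10^(-1.2212) = 0.06008.
[out] = 0.06008 × 128 = 7.691 mM.

7.69 mM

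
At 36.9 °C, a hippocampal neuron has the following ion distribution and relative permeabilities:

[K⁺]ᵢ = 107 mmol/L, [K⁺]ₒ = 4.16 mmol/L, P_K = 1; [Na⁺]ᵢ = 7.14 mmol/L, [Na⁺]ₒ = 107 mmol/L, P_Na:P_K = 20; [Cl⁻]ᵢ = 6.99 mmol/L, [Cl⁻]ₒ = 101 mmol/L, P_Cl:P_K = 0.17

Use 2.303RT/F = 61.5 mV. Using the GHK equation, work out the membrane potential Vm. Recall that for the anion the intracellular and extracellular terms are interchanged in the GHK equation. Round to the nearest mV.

Vm = 61.5 · log₁₀[(Σ P·[cation]ₒ + Σ P·[anion]ᵢ) / (Σ P·[cation]ᵢ + Σ P·[anion]ₒ)]
Numerator = 1×4.16 + 20×107 + 0.17×6.99 = 2145
Denominator = 1×107 + 20×7.14 + 0.17×101 = 267
Vm = 61.5 · log₁₀(8.0359) = 61.5 × (0.9050) = 55.66 mV

56 mV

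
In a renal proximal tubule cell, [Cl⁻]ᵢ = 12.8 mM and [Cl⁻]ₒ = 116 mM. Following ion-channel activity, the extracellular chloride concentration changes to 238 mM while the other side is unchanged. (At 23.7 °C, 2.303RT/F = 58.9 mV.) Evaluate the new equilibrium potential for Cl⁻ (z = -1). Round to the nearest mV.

After the shift: [Cl⁻]_out = 238, [Cl⁻]_in = 12.8 mM.
E_new = (58.9/-1)·log₁₀(238/12.8) = -58.90 · (1.2694) = -74.77 mV

-75 mV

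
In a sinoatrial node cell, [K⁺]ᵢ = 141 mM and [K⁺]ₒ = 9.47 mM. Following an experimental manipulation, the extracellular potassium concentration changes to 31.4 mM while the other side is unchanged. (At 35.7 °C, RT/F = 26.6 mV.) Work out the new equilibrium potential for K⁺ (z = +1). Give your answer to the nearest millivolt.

After the shift: [K⁺]_out = 31.4, [K⁺]_in = 141 mM.
E_new = (26.6/1)·ln(31.4/141) = 26.60 · (-1.5020) = -39.95 mV

-40 mV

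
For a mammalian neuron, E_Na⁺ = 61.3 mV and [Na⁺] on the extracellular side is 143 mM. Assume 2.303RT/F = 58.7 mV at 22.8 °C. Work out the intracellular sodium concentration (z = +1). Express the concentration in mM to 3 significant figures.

Nernst: E = (58.7/1) · log₁₀([out]/[in]), so log₁₀([out]/[in]) = 61.3 × 1 / 58.7 = 1.0443.
[out]/[in] = 10^(1.0443) = 11.07.
[in] = 143 / 11.07 = 12.91 mM.

12.9 mM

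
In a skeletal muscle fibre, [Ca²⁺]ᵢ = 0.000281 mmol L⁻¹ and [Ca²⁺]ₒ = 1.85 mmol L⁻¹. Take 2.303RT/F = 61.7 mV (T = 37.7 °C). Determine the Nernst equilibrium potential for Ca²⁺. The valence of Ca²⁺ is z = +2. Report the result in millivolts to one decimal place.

E = (61.7/z) · log₁₀([Ca²⁺]_out/[Ca²⁺]_in) with z = +2.
= (61.7/2) · log₁₀(1.85/0.000281) = 30.85 · log₁₀(6584)
= 30.85 · (3.8185) = 117.80 mV

117.8 mV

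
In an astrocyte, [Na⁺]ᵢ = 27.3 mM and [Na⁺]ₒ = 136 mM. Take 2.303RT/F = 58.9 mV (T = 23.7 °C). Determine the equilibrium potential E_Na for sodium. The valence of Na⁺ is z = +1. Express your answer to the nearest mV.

E = (58.9/z) · log₁₀([Na⁺]_out/[Na⁺]_in) with z = +1.
= (58.9/1) · log₁₀(136/27.3) = 58.90 · log₁₀(4.982)
= 58.90 · (0.6974) = 41.08 mV

41 mV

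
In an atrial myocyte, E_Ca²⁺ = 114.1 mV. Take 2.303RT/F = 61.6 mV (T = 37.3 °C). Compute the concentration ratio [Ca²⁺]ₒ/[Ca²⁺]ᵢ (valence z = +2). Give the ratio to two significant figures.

log₁₀([out]/[in]) = E·z/(61.6) = 114.1 × 2 / 61.6 = 3.7045
[out]/[in] = 10^(3.7045) = 5065

5100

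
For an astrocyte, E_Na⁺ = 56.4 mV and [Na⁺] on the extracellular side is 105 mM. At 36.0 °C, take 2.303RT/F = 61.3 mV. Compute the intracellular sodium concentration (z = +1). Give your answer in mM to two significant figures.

13 mM

Nernst: E = (61.3/1) · log₁₀([out]/[in]), so log₁₀([out]/[in]) = 56.4 × 1 / 61.3 = 0.9201.
[out]/[in] = 10^(0.9201) = 8.319.
[in] = 105 / 8.319 = 12.62 mM.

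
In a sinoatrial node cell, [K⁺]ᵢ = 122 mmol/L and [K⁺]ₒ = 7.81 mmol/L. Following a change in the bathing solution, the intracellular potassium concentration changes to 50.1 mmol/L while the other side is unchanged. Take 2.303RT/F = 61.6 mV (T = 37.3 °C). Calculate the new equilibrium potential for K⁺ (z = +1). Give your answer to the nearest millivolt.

-50 mV

After the shift: [K⁺]_out = 7.81, [K⁺]_in = 50.1 mmol/L.
E_new = (61.6/1)·log₁₀(7.81/50.1) = 61.60 · (-0.8072) = -49.72 mV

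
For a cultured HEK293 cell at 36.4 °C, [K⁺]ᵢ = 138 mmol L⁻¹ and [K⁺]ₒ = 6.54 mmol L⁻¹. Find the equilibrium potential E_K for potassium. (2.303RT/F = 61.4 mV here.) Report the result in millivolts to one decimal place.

-81.3 mV

E = (61.4/z) · log₁₀([K⁺]_out/[K⁺]_in) with z = +1.
= (61.4/1) · log₁₀(6.54/138) = 61.40 · log₁₀(0.04739)
= 61.40 · (-1.3243) = -81.31 mV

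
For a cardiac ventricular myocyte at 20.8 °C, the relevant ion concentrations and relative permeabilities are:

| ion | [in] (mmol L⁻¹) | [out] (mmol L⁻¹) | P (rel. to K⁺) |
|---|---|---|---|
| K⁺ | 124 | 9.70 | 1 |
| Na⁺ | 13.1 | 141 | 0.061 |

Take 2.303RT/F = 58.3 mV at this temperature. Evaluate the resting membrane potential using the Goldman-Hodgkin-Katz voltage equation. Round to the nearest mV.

-49 mV

Vm = 58.3 · log₁₀[(Σ P·[cation]ₒ + Σ P·[anion]ᵢ) / (Σ P·[cation]ᵢ + Σ P·[anion]ₒ)]
Numerator = 1×9.70 + 0.061×141 = 18.3
Denominator = 1×124 + 0.061×13.1 = 124.8
Vm = 58.3 · log₁₀(0.14664) = 58.3 × (-0.8337) = -48.61 mV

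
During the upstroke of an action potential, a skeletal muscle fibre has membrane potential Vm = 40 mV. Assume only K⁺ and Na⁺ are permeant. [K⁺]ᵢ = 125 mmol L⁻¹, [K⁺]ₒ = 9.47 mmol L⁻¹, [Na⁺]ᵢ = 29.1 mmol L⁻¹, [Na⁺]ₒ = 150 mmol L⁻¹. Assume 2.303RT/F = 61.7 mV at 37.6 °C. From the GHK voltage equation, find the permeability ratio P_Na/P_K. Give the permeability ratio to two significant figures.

Let α = P_Na/P_K. GHK: Vm = 61.7·log₁₀[(Kₒ + α·Naₒ)/(Kᵢ + α·Naᵢ)].
10^(Vm/61.7) = 10^(40.0/61.7) = 4.4494
So 4.4494·(Kᵢ + α·Naᵢ) = Kₒ + α·Naₒ → α = (4.4494·125.0 − 9.47) / (150.0 − 4.4494·29.1)
α = (556.2 − 9.47) / (150.0 − 129.5) = 546.7/20.52 = 26.64

27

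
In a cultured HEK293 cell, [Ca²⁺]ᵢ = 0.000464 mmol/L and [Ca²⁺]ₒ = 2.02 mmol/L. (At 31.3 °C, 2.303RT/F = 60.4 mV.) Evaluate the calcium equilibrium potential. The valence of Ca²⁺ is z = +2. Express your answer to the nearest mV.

E = (60.4/z) · log₁₀([Ca²⁺]_out/[Ca²⁺]_in) with z = +2.
= (60.4/2) · log₁₀(2.02/0.000464) = 30.20 · log₁₀(4353)
= 30.20 · (3.6388) = 109.89 mV

110 mV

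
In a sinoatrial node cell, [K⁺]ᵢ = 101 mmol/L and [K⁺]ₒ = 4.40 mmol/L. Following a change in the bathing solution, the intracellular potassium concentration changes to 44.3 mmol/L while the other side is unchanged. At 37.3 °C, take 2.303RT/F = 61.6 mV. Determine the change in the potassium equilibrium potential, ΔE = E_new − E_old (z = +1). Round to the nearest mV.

22 mV

E_old = (61.6/1)·log₁₀(4.40/101) = -83.83 mV
E_new = (61.6/1)·log₁₀(4.40/44.3) = -61.78 mV
ΔE = -61.78 − (-83.83) = 22.05 mV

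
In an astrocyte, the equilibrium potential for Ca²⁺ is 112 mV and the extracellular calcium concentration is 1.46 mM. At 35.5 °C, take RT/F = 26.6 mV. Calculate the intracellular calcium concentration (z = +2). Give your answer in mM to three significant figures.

Nernst: E = (26.6/2) · ln([out]/[in]), so ln([out]/[in]) = 112.0 × 2 / 26.6 = 8.4211.
[out]/[in] = e^(8.4211) = 4542.
[in] = 1.46 / 4542 = 0.0003215 mM.

0.000321 mM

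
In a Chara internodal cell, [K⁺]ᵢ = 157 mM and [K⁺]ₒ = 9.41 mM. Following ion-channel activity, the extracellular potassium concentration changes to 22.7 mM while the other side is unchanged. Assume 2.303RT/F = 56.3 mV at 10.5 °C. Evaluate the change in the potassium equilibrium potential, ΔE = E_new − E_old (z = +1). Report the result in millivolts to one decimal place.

21.5 mV

E_old = (56.3/1)·log₁₀(9.41/157) = -68.82 mV
E_new = (56.3/1)·log₁₀(22.7/157) = -47.28 mV
ΔE = -47.28 − (-68.82) = 21.53 mV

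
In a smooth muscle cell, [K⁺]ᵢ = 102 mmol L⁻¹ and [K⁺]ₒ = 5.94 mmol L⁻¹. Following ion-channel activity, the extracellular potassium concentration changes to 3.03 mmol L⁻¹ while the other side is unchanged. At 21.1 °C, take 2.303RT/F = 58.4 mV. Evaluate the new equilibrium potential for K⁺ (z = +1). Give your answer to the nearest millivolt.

-89 mV

After the shift: [K⁺]_out = 3.03, [K⁺]_in = 102 mmol L⁻¹.
E_new = (58.4/1)·log₁₀(3.03/102) = 58.40 · (-1.5272) = -89.19 mV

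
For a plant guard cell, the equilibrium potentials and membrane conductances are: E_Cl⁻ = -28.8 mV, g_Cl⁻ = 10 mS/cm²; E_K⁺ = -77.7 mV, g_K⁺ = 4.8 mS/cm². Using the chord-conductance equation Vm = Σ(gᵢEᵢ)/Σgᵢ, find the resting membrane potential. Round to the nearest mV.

Σ gᵢEᵢ = 10·(-28.8) + 4.8·(-77.7) = -660.96
Σ gᵢ = 10 + 4.8 = 14.8
Vm = -660.96 / 14.8 = -44.66 mV

-45 mV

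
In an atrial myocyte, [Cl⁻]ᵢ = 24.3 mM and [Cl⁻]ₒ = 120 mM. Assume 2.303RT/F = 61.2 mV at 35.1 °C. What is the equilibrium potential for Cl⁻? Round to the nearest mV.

-42 mV

E = (61.2/z) · log₁₀([Cl⁻]_out/[Cl⁻]_in) with z = -1.
For an anion, dividing by z = -1 reverses the sign.
= (61.2/-1) · log₁₀(120/24.3) = -61.20 · log₁₀(4.938)
= -61.20 · (0.6936) = -42.45 mV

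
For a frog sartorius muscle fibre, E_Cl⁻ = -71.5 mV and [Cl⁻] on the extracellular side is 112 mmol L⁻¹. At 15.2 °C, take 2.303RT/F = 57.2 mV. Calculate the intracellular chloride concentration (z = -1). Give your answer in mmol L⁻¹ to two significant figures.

Nernst: E = (57.2/-1) · log₁₀([out]/[in]), so log₁₀([out]/[in]) = -71.5 × -1 / 57.2 = 1.2500.
[out]/[in] = 10^(1.2500) = 17.78.
[in] = 112 / 17.78 = 6.298 mmol L⁻¹.

6.3 mmol L⁻¹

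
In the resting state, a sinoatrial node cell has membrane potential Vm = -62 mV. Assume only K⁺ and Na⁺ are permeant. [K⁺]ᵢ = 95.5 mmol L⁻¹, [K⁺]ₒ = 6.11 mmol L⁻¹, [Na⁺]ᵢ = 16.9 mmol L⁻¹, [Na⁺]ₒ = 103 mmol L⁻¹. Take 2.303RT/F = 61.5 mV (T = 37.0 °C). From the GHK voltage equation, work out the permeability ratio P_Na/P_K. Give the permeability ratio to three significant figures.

0.0322

Let α = P_Na/P_K. GHK: Vm = 61.5·log₁₀[(Kₒ + α·Naₒ)/(Kᵢ + α·Naᵢ)].
10^(Vm/61.5) = 10^(-62.0/61.5) = 0.098145
So 0.098145·(Kᵢ + α·Naᵢ) = Kₒ + α·Naₒ → α = (0.098145·95.5 − 6.11) / (103.0 − 0.098145·16.9)
α = (9.373 − 6.11) / (103.0 − 1.659) = 3.263/101.3 = 0.0322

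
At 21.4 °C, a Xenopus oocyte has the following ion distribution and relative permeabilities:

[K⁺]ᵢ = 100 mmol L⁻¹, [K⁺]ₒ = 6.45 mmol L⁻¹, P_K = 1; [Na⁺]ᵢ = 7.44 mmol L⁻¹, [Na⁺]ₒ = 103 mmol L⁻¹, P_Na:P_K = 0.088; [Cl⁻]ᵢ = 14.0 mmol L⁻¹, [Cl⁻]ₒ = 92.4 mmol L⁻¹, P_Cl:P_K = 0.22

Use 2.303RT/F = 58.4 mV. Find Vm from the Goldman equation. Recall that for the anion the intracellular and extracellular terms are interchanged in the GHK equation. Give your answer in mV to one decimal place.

Vm = 58.4 · log₁₀[(Σ P·[cation]ₒ + Σ P·[anion]ᵢ) / (Σ P·[cation]ᵢ + Σ P·[anion]ₒ)]
Numerator = 1×6.45 + 0.088×103 + 0.22×14.0 = 18.59
Denominator = 1×100 + 0.088×7.44 + 0.22×92.4 = 121
Vm = 58.4 · log₁₀(0.15369) = 58.4 × (-0.8134) = -47.50 mV

-47.5 mV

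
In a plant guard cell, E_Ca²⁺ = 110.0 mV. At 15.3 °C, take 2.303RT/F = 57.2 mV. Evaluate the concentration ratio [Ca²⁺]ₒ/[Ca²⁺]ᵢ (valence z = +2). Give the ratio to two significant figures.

log₁₀([out]/[in]) = E·z/(57.2) = 110.0 × 2 / 57.2 = 3.8462
[out]/[in] = 10^(3.8462) = 7017

7000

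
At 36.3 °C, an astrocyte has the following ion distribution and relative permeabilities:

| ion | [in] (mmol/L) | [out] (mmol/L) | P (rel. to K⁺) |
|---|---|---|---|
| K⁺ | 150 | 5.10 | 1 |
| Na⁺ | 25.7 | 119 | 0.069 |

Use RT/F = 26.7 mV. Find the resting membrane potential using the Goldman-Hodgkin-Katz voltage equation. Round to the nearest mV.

-65 mV

Vm = 26.7 · ln[(Σ P·[cation]ₒ + Σ P·[anion]ᵢ) / (Σ P·[cation]ᵢ + Σ P·[anion]ₒ)]
Numerator = 1×5.10 + 0.069×119 = 13.31
Denominator = 1×150 + 0.069×25.7 = 151.8
Vm = 26.7 · ln(0.087703) = 26.7 × (-2.4338) = -64.98 mV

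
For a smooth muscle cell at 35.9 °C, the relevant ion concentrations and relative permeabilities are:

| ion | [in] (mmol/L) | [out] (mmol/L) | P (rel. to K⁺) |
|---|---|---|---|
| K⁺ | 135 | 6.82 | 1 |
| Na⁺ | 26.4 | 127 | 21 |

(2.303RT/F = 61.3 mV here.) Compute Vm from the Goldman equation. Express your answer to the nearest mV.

Vm = 61.3 · log₁₀[(Σ P·[cation]ₒ + Σ P·[anion]ᵢ) / (Σ P·[cation]ᵢ + Σ P·[anion]ₒ)]
Numerator = 1×6.82 + 21×127 = 2674
Denominator = 1×135 + 21×26.4 = 689.4
Vm = 61.3 · log₁₀(3.8785) = 61.3 × (0.5887) = 36.08 mV

36 mV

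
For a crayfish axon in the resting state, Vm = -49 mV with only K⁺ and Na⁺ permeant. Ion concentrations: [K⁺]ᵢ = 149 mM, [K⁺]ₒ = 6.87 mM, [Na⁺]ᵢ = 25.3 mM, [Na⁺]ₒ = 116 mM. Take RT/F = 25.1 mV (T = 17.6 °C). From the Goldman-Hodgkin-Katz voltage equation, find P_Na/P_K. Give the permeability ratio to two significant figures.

0.13

Let α = P_Na/P_K. GHK: Vm = 25.1·ln[(Kₒ + α·Naₒ)/(Kᵢ + α·Naᵢ)].
e^(Vm/25.1) = e^(-49.0/25.1) = 0.14196
So 0.14196·(Kᵢ + α·Naᵢ) = Kₒ + α·Naₒ → α = (0.14196·149.0 − 6.87) / (116.0 − 0.14196·25.3)
α = (21.15 − 6.87) / (116.0 − 3.592) = 14.28/112.4 = 0.1271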